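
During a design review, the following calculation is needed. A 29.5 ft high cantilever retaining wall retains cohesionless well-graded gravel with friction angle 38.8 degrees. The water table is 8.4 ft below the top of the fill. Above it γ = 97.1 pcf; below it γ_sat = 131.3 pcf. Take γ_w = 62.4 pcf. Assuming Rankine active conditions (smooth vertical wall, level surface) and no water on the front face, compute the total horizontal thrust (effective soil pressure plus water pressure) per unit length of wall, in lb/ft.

K_a = tan²(45° − φ/2) = 0.2296.
γ' = 131.3 − 62.4 = 68.90 pcf. Depth below WT = 21.1 ft.
σ'_h at WT = K_a γ d_w = 187.2 psf; at base = 187.2 + K_a γ' × 21.1 = 521.0 psf.
P₁ (0–8.4 ft) = ½×187.2×8.4 = 786.4. P₂ (8.4–29.5 ft) = ½(187.2+521.0)×21.1 = 7471.
P_w = ½ γ_w h₂² = 0.5×62.4×21.1² = 13890. Total = 786.4+7471+13890 = 22150 lb/ft.

22100 lb/ft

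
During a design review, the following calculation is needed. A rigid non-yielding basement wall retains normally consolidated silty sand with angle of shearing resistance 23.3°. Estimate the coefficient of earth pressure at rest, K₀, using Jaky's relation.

0.604

K₀ = 1 − sin φ' = 1 − sin 23.3° = 0.6045.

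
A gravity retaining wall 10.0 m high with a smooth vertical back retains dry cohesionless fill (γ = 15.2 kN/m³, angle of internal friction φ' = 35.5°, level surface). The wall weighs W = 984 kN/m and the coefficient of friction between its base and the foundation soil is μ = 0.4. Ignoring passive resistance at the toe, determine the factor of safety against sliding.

1.95

K_a = tan²(45° − 35.5°/2) = 0.2653.
P_a = ½K_aγH² = 0.5×0.2653×15.2×10.0² = 201.6 kN/m, acting at H/3 = 3.333 m above the base.
FS_sliding = μW / P_a = 0.4×984 / 201.6 = 1.952.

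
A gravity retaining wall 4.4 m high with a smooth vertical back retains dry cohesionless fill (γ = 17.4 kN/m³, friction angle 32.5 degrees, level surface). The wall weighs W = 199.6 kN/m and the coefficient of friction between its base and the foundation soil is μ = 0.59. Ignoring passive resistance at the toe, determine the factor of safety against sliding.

2.32

K_a = tan²(45° − 32.5°/2) = 0.3010.
P_a = ½K_aγH² = 0.5×0.3010×17.4×4.4² = 50.70 kN/m, acting at H/3 = 1.467 m above the base.
FS_sliding = μW / P_a = 0.59×199.6 / 50.70 = 2.323.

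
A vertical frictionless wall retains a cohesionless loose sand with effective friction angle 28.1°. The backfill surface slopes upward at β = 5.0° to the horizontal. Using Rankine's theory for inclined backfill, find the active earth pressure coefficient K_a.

K_a = cos β · (cos β − √(cos²β − cos²φ)) / (cos β + √(cos²β − cos²φ)).
cos β = 0.9962, cos φ = 0.8821, √(cos²β − cos²φ) = 0.4629.
K_a = 0.9962 × (0.9962 − 0.4629)/(0.9962 + 0.4629) = 0.3641.

0.364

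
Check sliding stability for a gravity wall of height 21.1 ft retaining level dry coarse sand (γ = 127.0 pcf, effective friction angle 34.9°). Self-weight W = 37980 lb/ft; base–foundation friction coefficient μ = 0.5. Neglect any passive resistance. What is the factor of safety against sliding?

K_a = tan²(45° − 34.9°/2) = 0.2721.
P_a = ½K_aγH² = 0.5×0.2721×127.0×21.1² = 7694 lb/ft, acting at H/3 = 7.033 ft above the base.
FS_sliding = μW / P_a = 0.5×37980 / 7694 = 2.468.

2.47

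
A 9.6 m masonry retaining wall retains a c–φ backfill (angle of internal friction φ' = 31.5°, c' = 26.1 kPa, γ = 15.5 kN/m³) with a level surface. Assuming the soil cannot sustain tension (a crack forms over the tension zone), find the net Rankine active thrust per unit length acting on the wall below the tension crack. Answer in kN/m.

31.3 kN/m

K_a = 0.3136; √K_a = 0.5600.
Tension-crack depth z_c = 2c/(γ√K_a) = 2×26.1/(15.5×0.5600) = 6.014 m.
σ_a at base = K_a γ H − 2c√K_a = 0.3136×15.5×9.6 − 2×26.1×0.5600 = 17.43 kPa.
P_a = ½ × 17.43 × (H − z_c) = 0.5×17.43×3.586 = 31.26 kN/m.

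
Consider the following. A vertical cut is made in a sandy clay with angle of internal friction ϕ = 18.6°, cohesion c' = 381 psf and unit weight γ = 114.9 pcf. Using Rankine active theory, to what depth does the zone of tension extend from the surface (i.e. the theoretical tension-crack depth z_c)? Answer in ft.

K_a = tan²(45° − 18.6°/2) = 0.5163; √K_a = 0.7186.
The active pressure is zero where K_a γ z = 2c√K_a, so z_c = 2c/(γ√K_a) = 2×381/(114.9×0.7186) = 9.229 ft.

9.23 ft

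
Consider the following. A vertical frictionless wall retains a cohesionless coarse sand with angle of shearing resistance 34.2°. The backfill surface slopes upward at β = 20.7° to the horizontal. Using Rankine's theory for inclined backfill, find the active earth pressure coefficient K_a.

0.340

K_a = cos β · (cos β − √(cos²β − cos²φ)) / (cos β + √(cos²β − cos²φ)).
cos β = 0.9354, cos φ = 0.8271, √(cos²β − cos²φ) = 0.4370.
K_a = 0.9354 × (0.9354 − 0.4370)/(0.9354 + 0.4370) = 0.3397.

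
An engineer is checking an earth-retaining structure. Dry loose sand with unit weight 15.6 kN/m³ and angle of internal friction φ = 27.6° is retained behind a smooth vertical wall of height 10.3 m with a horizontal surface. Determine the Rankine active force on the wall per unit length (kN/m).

304 kN/m

K_a = tan²(45° − φ/2) = 0.3668.
P_a = ½ K_a γ H² = 0.5 × 0.3668 × 15.6 × 10.3² = 303.5 kN/m.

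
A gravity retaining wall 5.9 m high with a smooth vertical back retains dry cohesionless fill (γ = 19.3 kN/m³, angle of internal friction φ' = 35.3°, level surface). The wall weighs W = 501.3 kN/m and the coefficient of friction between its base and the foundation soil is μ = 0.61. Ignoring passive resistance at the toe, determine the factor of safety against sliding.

K_a = tan²(45° − 35.3°/2) = 0.2675.
P_a = ½K_aγH² = 0.5×0.2675×19.3×5.9² = 89.87 kN/m, acting at H/3 = 1.967 m above the base.
FS_sliding = μW / P_a = 0.61×501.3 / 89.87 = 3.403.

3.40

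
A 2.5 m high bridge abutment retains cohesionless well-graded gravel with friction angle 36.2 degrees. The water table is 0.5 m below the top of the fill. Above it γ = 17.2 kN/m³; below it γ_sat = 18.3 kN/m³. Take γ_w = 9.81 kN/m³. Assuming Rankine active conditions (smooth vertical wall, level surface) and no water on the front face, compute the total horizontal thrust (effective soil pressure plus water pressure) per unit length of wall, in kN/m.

K_a = tan²(45° − φ/2) = 0.2574.
γ' = 18.3 − 9.81 = 8.490 kN/m³. Depth below WT = 2.0 m.
σ'_h at WT = K_a γ d_w = 2.213 kPa; at base = 2.213 + K_a γ' × 2.0 = 6.584 kPa.
P₁ (0–0.5 m) = ½×2.213×0.5 = 0.5534. P₂ (0.5–2.5 m) = ½(2.213+6.584)×2.0 = 8.797.
P_w = ½ γ_w h₂² = 0.5×9.81×2.0² = 19.62. Total = 0.5534+8.797+19.62 = 28.97 kN/m.

29.0 kN/m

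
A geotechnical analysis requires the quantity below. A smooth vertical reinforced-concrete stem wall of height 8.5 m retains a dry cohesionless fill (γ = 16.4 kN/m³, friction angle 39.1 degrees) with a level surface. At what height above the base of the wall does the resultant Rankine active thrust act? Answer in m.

K_a = 0.2265.
The pressure distribution is triangular, so the resultant acts at H/3 above the base = 8.5/3 = 2.833 m.

2.83 m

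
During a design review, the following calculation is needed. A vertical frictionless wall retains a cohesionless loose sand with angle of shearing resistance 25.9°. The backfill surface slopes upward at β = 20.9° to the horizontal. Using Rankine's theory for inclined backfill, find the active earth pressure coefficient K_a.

K_a = cos β · (cos β − √(cos²β − cos²φ)) / (cos β + √(cos²β − cos²φ)).
cos β = 0.9342, cos φ = 0.8996, √(cos²β − cos²φ) = 0.2521.
K_a = 0.9342 × (0.9342 − 0.2521)/(0.9342 + 0.2521) = 0.5372.

0.537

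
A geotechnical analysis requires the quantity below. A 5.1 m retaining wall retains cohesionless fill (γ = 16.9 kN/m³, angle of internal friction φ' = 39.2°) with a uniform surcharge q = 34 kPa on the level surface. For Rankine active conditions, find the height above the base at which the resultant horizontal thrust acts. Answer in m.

2.07 m

K_a = 0.2255.
Triangular part P₁ = ½K_aγH² = 49.55 at H/3 = 1.700 m; rectangular part P₂ = K_a q H = 39.10 at H/2 = 2.550 m.
ȳ = (P₁·1.700 + P₂·2.550)/(P₁+P₂) = 2.075 m.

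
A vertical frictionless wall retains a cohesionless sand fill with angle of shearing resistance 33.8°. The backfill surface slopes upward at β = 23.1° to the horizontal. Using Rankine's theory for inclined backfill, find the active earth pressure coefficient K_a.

0.368

K_a = cos β · (cos β − √(cos²β − cos²φ)) / (cos β + √(cos²β − cos²φ)).
cos β = 0.9198, cos φ = 0.8310, √(cos²β − cos²φ) = 0.3944.
K_a = 0.9198 × (0.9198 − 0.3944)/(0.9198 + 0.3944) = 0.3678.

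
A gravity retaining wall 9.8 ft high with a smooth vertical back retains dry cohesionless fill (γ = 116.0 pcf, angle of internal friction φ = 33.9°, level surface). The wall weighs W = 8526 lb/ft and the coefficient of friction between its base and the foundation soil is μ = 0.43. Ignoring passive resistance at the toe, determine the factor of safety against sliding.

K_a = tan²(45° − 33.9°/2) = 0.2839.
P_a = ½K_aγH² = 0.5×0.2839×116.0×9.8² = 1581 lb/ft, acting at H/3 = 3.267 ft above the base.
FS_sliding = μW / P_a = 0.43×8526 / 1581 = 2.318.

2.32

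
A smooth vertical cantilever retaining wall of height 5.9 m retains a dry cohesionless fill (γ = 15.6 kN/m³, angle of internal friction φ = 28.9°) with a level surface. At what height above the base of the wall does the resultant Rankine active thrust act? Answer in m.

1.97 m

K_a = 0.3484.
The pressure distribution is triangular, so the resultant acts at H/3 above the base = 5.9/3 = 1.967 m.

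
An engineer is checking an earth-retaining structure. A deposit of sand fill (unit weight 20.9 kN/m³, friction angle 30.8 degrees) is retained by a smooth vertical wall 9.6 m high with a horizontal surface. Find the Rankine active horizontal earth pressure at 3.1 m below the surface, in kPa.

K_a = (1 − sin φ)/(1 + sin φ) = 0.3227.
σ_h = K_a γ z = 0.3227 × 20.9 × 3.1 = 20.91 kPa.

20.9 kPa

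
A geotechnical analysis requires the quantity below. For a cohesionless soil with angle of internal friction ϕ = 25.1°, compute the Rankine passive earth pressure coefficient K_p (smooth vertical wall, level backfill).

K_p = (1 + sin φ)/(1 − sin φ) = tan²(45° + 25.1°/2) = 2.473.

2.47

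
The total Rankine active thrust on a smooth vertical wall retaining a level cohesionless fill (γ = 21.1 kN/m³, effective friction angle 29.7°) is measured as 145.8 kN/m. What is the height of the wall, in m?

6.40 m

K_a = 0.3374. P_a = ½ K_a γ H² ⇒ H = √(2P_a/(K_a γ)).
H = √(2×145.8/(0.3374×21.1)) = 6.400 m.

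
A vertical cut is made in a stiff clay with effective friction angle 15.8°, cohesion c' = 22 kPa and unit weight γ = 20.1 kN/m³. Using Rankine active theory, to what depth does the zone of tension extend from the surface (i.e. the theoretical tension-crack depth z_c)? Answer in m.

K_a = tan²(45° − 15.8°/2) = 0.5720; √K_a = 0.7563.
The active pressure is zero where K_a γ z = 2c√K_a, so z_c = 2c/(γ√K_a) = 2×22/(20.1×0.7563) = 2.894 m.

2.89 m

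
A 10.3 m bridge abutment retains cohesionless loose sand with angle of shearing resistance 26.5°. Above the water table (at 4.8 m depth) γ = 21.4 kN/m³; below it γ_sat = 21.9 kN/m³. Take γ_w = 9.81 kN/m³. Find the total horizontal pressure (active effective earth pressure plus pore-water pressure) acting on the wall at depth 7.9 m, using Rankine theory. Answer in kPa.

84.1 kPa

K_a = (1 − sin φ)/(1 + sin φ) = 0.3829.
γ' = 21.9 − 9.81 = 12.09 kN/m³.
Effective vertical stress at 7.9 m: σ'_v = 21.4×4.8 + 12.09×3.10 = 140.2 kPa.
σ'_h = K_a σ'_v = 0.3829 × 140.2 = 53.69 kPa; u = γ_w × 3.10 = 30.41 kPa.
Total σ_h = 53.69 + 30.41 = 84.10 kPa.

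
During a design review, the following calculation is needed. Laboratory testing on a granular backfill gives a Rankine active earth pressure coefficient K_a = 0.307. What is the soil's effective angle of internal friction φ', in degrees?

K_a = tan²(45° − φ/2) ⇒ 45° − φ/2 = arctan(√0.307) = 28.99°.
φ = 2(45° − 28.99°) = 32.02°.

32.0°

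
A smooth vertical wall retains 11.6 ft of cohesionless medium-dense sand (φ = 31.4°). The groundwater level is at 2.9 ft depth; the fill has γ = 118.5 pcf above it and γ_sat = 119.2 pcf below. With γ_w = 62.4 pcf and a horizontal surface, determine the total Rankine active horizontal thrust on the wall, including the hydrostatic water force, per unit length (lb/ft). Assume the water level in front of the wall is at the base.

4140 lb/ft

K_a = tan²(45° − φ/2) = 0.3149.
γ' = 119.2 − 62.4 = 56.80 pcf. Depth below WT = 8.7 ft.
σ'_h at WT = K_a γ d_w = 108.2 psf; at base = 108.2 + K_a γ' × 8.7 = 263.8 psf.
P₁ (0–2.9 ft) = ½×108.2×2.9 = 156.9. P₂ (2.9–11.6 ft) = ½(108.2+263.8)×8.7 = 1618.
P_w = ½ γ_w h₂² = 0.5×62.4×8.7² = 2362. Total = 156.9+1618+2362 = 4137 lb/ft.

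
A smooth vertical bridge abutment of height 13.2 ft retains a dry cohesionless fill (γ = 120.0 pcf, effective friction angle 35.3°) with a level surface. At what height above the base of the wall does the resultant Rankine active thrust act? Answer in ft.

4.40 ft

K_a = 0.2675.
The pressure distribution is triangular, so the resultant acts at H/3 above the base = 13.2/3 = 4.400 ft.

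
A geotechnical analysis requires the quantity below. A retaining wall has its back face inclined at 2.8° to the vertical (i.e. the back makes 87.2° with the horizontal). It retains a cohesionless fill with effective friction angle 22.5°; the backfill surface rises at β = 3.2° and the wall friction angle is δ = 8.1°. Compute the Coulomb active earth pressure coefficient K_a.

K_a = sin²(α+φ) / [sin²α · sin(α−δ) · (1 + √{sin(φ+δ)sin(φ−β) / (sin(α−δ)sin(α+β))})²].
With α = 87.2°, φ = 22.5°, δ = 8.1°, β = 3.2°: K_a = 0.4526.

0.453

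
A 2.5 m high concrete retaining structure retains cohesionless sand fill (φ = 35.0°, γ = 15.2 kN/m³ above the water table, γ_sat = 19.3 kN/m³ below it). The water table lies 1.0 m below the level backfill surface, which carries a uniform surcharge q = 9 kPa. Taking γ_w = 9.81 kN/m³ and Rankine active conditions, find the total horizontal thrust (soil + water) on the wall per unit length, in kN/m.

K_a = tan²(45° − φ/2) = 0.2710.
γ' = 19.3 − 9.81 = 9.490 kN/m³. h₂ = H − d_w = 1.5 m.
σ'_h: at surface K_a·q = 2.439; at WT K_a(q+γd_w) = 6.558; at base K_a(q+γd_w+γ'h₂) = 10.42 kPa.
P₁ = ½(2.439+6.558)×1.0 = 4.498; P₂ = ½(6.558+10.42)×1.5 = 12.73; P_w = ½γ_w h₂² = 11.04.
Total = 4.498+12.73+11.04 = 28.26 kN/m.

28.3 kN/m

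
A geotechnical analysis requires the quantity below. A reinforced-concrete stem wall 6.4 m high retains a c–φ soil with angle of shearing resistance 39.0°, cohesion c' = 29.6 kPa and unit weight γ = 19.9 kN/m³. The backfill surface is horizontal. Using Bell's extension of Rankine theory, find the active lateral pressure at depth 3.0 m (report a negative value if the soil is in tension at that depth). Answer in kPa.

K_a = (1 − sin φ)/(1 + sin φ) = 0.2275.
σ_a = K_a γ z − 2c√K_a = 0.2275×19.9×3.0 − 2×29.6×0.4770 = -14.65 kPa.

-14.7 kPa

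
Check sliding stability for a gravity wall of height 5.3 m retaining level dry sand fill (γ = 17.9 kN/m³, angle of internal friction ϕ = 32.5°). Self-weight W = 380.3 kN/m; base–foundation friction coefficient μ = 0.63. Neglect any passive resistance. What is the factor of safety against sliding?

K_a = tan²(45° − 32.5°/2) = 0.3010.
P_a = ½K_aγH² = 0.5×0.3010×17.9×5.3² = 75.67 kN/m, acting at H/3 = 1.767 m above the base.
FS_sliding = μW / P_a = 0.63×380.3 / 75.67 = 3.166.

3.17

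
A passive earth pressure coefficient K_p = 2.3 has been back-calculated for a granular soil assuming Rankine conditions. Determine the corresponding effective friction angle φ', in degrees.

23.2°

K_p = (1+sin φ)/(1−sin φ) ⇒ sin φ = (K_p − 1)/(K_p + 1) = 0.3939.
φ = arcsin(0.3939) = 23.20°.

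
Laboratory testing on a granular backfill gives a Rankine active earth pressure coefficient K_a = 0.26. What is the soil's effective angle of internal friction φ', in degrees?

36.0°

K_a = tan²(45° − φ/2) ⇒ 45° − φ/2 = arctan(√0.26) = 27.02°.
φ = 2(45° − 27.02°) = 35.97°.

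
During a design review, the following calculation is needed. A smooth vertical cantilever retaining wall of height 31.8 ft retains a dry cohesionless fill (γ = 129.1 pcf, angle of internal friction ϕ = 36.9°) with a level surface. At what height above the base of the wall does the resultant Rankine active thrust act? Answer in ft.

K_a = 0.2497.
The pressure distribution is triangular, so the resultant acts at H/3 above the base = 31.8/3 = 10.60 ft.

10.6 ft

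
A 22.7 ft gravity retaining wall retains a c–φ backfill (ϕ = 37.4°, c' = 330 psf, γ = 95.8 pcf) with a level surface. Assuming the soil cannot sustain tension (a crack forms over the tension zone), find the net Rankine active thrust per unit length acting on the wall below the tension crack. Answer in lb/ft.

K_a = 0.2443; √K_a = 0.4942.
Tension-crack depth z_c = 2c/(γ√K_a) = 2×330/(95.8×0.4942) = 13.94 ft.
σ_a at base = K_a γ H − 2c√K_a = 0.2443×95.8×22.7 − 2×330×0.4942 = 205.0 psf.
P_a = ½ × 205.0 × (H − z_c) = 0.5×205.0×8.760 = 897.9 lb/ft.

898 lb/ft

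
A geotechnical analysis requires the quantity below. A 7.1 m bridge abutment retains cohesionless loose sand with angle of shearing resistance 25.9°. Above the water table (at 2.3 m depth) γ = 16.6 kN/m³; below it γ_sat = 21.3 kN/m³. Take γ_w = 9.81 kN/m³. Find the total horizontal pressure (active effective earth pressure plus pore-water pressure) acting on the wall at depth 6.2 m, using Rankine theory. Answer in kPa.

K_a = (1 − sin φ)/(1 + sin φ) = 0.3920.
γ' = 21.3 − 9.81 = 11.49 kN/m³.
Effective vertical stress at 6.2 m: σ'_v = 16.6×2.3 + 11.49×3.90 = 82.99 kPa.
σ'_h = K_a σ'_v = 0.3920 × 82.99 = 32.53 kPa; u = γ_w × 3.90 = 38.26 kPa.
Total σ_h = 32.53 + 38.26 = 70.79 kPa.

70.8 kPa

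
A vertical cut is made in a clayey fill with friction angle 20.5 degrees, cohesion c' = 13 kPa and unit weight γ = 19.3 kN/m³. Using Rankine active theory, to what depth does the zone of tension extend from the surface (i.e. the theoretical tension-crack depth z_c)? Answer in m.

1.94 m

K_a = tan²(45° − 20.5°/2) = 0.4813; √K_a = 0.6937.
The active pressure is zero where K_a γ z = 2c√K_a, so z_c = 2c/(γ√K_a) = 2×13/(19.3×0.6937) = 1.942 m.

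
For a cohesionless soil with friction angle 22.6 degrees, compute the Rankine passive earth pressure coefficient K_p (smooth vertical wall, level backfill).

K_p = (1 + sin φ)/(1 − sin φ) = tan²(45° + 22.6°/2) = 2.248.

2.25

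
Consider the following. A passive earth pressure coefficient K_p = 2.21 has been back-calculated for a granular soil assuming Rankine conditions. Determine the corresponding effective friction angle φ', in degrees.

K_p = (1+sin φ)/(1−sin φ) ⇒ sin φ = (K_p − 1)/(K_p + 1) = 0.3769.
φ = arcsin(0.3769) = 22.14°.

22.1°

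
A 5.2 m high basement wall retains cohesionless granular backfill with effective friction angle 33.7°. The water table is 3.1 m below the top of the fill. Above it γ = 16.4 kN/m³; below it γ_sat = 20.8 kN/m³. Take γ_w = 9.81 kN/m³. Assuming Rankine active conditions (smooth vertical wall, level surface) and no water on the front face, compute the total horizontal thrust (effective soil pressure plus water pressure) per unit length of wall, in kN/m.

81.7 kN/m

K_a = tan²(45° − φ/2) = 0.2863.
γ' = 20.8 − 9.81 = 10.99 kN/m³. Depth below WT = 2.1 m.
σ'_h at WT = K_a γ d_w = 14.56 kPa; at base = 14.56 + K_a γ' × 2.1 = 21.16 kPa.
P₁ (0–3.1 m) = ½×14.56×3.1 = 22.56. P₂ (3.1–5.2 m) = ½(14.56+21.16)×2.1 = 37.50.
P_w = ½ γ_w h₂² = 0.5×9.81×2.1² = 21.63. Total = 22.56+37.50+21.63 = 81.70 kN/m.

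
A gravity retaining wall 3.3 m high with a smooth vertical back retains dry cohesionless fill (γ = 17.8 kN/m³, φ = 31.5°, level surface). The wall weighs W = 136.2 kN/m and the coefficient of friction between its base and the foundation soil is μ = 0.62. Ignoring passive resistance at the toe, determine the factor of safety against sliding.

K_a = tan²(45° − 31.5°/2) = 0.3136.
P_a = ½K_aγH² = 0.5×0.3136×17.8×3.3² = 30.40 kN/m, acting at H/3 = 1.100 m above the base.
FS_sliding = μW / P_a = 0.62×136.2 / 30.40 = 2.778.

2.78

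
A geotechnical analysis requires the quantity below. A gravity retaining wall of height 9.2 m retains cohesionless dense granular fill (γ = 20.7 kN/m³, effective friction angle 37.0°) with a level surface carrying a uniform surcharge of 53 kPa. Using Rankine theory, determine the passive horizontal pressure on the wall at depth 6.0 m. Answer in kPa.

713 kPa

K_p = (1 + sin φ)/(1 − sin φ) = 4.023.
σ_v = γz + q = 20.7 × 6.0 + 53 = 177.2 kPa.
σ_h = K_p σ_v = 4.023 × 177.2 = 712.8 kPa.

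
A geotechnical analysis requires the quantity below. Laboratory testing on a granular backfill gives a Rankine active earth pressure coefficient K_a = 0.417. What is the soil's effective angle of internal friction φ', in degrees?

24.3°

K_a = tan²(45° − φ/2) ⇒ 45° − φ/2 = arctan(√0.417) = 32.85°.
φ = 2(45° − 32.85°) = 24.29°.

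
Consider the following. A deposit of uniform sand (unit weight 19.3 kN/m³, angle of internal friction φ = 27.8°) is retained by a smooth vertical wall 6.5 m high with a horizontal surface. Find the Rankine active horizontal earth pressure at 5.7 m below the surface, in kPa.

40.0 kPa

K_a = (1 − sin φ)/(1 + sin φ) = 0.3639.
σ_h = K_a γ z = 0.3639 × 19.3 × 5.7 = 40.03 kPa.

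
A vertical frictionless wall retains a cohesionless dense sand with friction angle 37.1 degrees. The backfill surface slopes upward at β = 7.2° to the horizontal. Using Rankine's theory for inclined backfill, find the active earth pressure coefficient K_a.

0.252

K_a = cos β · (cos β − √(cos²β − cos²φ)) / (cos β + √(cos²β − cos²φ)).
cos β = 0.9921, cos φ = 0.7976, √(cos²β − cos²φ) = 0.5900.
K_a = 0.9921 × (0.9921 − 0.5900)/(0.9921 + 0.5900) = 0.2521.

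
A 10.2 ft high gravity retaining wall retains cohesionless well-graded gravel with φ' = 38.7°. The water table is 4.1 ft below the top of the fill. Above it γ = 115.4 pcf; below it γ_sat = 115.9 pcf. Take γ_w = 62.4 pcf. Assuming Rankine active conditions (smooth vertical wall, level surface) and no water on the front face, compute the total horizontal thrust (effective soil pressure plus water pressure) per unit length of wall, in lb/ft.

2280 lb/ft

K_a = tan²(45° − φ/2) = 0.2306.
γ' = 115.9 − 62.4 = 53.50 pcf. Depth below WT = 6.1 ft.
σ'_h at WT = K_a γ d_w = 109.1 psf; at base = 109.1 + K_a γ' × 6.1 = 184.4 psf.
P₁ (0–4.1 ft) = ½×109.1×4.1 = 223.7. P₂ (4.1–10.2 ft) = ½(109.1+184.4)×6.1 = 895.0.
P_w = ½ γ_w h₂² = 0.5×62.4×6.1² = 1161. Total = 223.7+895.0+1161 = 2280 lb/ft.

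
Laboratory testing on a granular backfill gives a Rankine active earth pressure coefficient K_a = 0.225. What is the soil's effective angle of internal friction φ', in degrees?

K_a = tan²(45° − φ/2) ⇒ 45° − φ/2 = arctan(√0.225) = 25.38°.
φ = 2(45° − 25.38°) = 39.25°.

39.2°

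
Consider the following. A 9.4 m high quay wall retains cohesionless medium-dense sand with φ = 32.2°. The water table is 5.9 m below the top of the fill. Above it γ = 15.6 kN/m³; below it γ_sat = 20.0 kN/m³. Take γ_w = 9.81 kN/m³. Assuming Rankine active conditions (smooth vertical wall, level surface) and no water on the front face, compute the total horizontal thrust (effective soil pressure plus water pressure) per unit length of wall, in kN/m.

K_a = tan²(45° − φ/2) = 0.3047.
γ' = 20.0 − 9.81 = 10.19 kN/m³. Depth below WT = 3.5 m.
σ'_h at WT = K_a γ d_w = 28.05 kPa; at base = 28.05 + K_a γ' × 3.5 = 38.92 kPa.
P₁ (0–5.9 m) = ½×28.05×5.9 = 82.74. P₂ (5.9–9.4 m) = ½(28.05+38.92)×3.5 = 117.2.
P_w = ½ γ_w h₂² = 0.5×9.81×3.5² = 60.09. Total = 82.74+117.2+60.09 = 260.0 kN/m.

260 kN/m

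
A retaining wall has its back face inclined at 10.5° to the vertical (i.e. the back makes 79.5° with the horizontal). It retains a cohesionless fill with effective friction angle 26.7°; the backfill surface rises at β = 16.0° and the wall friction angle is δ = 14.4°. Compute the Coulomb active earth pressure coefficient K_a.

K_a = sin²(α+φ) / [sin²α · sin(α−δ) · (1 + √{sin(φ+δ)sin(φ−β) / (sin(α−δ)sin(α+β))})²].
With α = 79.5°, φ = 26.7°, δ = 14.4°, β = 16.0°: K_a = 0.5622.

0.562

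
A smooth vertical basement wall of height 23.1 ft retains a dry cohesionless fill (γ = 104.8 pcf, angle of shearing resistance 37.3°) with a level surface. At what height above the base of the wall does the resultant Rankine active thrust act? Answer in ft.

7.70 ft

K_a = 0.2453.
The pressure distribution is triangular, so the resultant acts at H/3 above the base = 23.1/3 = 7.700 ft.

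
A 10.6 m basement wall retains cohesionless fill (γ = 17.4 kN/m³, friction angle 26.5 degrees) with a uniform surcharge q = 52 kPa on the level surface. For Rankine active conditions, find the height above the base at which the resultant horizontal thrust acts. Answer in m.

K_a = 0.3829.
Triangular part P₁ = ½K_aγH² = 374.3 at H/3 = 3.533 m; rectangular part P₂ = K_a q H = 211.1 at H/2 = 5.300 m.
ȳ = (P₁·3.533 + P₂·5.300)/(P₁+P₂) = 4.170 m.

4.17 m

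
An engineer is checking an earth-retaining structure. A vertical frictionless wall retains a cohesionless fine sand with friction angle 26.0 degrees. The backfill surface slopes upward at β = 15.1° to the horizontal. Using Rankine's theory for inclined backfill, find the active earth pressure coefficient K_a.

0.449

K_a = cos β · (cos β − √(cos²β − cos²φ)) / (cos β + √(cos²β − cos²φ)).
cos β = 0.9655, cos φ = 0.8988, √(cos²β − cos²φ) = 0.3526.
K_a = 0.9655 × (0.9655 − 0.3526)/(0.9655 + 0.3526) = 0.4490.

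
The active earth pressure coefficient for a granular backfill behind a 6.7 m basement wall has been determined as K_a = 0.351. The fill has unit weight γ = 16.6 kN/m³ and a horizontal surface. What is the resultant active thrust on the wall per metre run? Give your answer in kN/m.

P = ½ K_a γ H² = 0.5 × 0.351 × 16.6 × 6.7² = 130.8 kN/m.

131 kN/m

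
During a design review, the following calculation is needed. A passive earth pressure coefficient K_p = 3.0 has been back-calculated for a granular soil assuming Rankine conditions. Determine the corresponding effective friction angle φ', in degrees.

K_p = (1+sin φ)/(1−sin φ) ⇒ sin φ = (K_p − 1)/(K_p + 1) = 0.5000.
φ = arcsin(0.5000) = 30.00°.

30.0°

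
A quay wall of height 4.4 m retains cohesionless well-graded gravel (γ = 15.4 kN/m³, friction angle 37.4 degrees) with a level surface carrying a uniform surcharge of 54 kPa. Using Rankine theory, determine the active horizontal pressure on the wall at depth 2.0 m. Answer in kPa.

20.7 kPa

K_a = (1 − sin φ)/(1 + sin φ) = 0.2443.
σ_v = γz + q = 15.4 × 2.0 + 54 = 84.80 kPa.
σ_h = K_a σ_v = 0.2443 × 84.80 = 20.71 kPa.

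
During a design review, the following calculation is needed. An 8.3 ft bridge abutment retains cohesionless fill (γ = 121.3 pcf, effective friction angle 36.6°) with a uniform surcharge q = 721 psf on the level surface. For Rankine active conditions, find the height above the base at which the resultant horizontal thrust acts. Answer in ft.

3.58 ft

K_a = 0.2530.
Triangular part P₁ = ½K_aγH² = 1057 at H/3 = 2.767 ft; rectangular part P₂ = K_a q H = 1514 at H/2 = 4.150 ft.
ȳ = (P₁·2.767 + P₂·4.150)/(P₁+P₂) = 3.581 ft.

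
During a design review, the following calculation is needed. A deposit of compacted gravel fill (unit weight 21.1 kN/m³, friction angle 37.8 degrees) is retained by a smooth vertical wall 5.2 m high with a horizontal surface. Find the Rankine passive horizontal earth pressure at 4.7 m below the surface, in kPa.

K_p = (1 + sin φ)/(1 − sin φ) = 4.167.
σ_h = K_p γ z = 4.167 × 21.1 × 4.7 = 413.2 kPa.

413 kPa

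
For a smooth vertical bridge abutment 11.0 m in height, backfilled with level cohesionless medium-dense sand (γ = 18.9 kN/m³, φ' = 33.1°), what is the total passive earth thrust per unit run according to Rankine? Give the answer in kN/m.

3890 kN/m

K_p = tan²(45° + φ/2) = 3.406.
P_p = ½ K_p γ H² = 0.5 × 3.406 × 18.9 × 11.0² = 3895 kN/m.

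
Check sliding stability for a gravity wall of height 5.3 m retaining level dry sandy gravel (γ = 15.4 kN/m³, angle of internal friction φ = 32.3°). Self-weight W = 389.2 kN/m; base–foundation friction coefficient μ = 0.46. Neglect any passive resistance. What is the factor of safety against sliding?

2.73

K_a = tan²(45° − 32.3°/2) = 0.3035.
P_a = ½K_aγH² = 0.5×0.3035×15.4×5.3² = 65.64 kN/m, acting at H/3 = 1.767 m above the base.
FS_sliding = μW / P_a = 0.46×389.2 / 65.64 = 2.727.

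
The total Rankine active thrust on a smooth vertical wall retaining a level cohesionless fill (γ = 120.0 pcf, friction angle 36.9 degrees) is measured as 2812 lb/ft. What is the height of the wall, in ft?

K_a = 0.2497. P_a = ½ K_a γ H² ⇒ H = √(2P_a/(K_a γ)).
H = √(2×2812/(0.2497×120.0)) = 13.70 ft.

13.7 ft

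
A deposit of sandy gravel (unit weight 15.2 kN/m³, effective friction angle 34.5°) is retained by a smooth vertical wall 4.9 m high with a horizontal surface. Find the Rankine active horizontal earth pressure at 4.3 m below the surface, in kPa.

K_a = (1 − sin φ)/(1 + sin φ) = 0.2768.
σ_h = K_a γ z = 0.2768 × 15.2 × 4.3 = 18.09 kPa.

18.1 kPa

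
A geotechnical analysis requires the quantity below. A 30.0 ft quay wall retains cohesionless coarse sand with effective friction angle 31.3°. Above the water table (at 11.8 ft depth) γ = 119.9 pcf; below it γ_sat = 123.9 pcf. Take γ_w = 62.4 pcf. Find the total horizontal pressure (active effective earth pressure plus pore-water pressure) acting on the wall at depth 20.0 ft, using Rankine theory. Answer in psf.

K_a = (1 − sin φ)/(1 + sin φ) = 0.3162.
γ' = 123.9 − 62.4 = 61.50 pcf.
Effective vertical stress at 20.0 ft: σ'_v = 119.9×11.8 + 61.50×8.20 = 1919 psf.
σ'_h = K_a σ'_v = 0.3162 × 1919 = 606.8 psf; u = γ_w × 8.20 = 511.7 psf.
Total σ_h = 606.8 + 511.7 = 1119 psf.

1120 psf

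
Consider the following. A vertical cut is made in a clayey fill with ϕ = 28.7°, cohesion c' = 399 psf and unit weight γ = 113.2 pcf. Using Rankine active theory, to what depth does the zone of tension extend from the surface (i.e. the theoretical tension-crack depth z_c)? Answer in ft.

11.9 ft

K_a = tan²(45° − 28.7°/2) = 0.3511; √K_a = 0.5926.
The active pressure is zero where K_a γ z = 2c√K_a, so z_c = 2c/(γ√K_a) = 2×399/(113.2×0.5926) = 11.90 ft.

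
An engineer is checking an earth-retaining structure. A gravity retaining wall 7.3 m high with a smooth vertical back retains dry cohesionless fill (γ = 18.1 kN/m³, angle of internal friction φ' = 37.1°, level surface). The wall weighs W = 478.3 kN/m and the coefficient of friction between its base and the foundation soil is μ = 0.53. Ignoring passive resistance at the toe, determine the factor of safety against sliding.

2.12

K_a = tan²(45° − 37.1°/2) = 0.2475.
P_a = ½K_aγH² = 0.5×0.2475×18.1×7.3² = 119.4 kN/m, acting at H/3 = 2.433 m above the base.
FS_sliding = μW / P_a = 0.53×478.3 / 119.4 = 2.124.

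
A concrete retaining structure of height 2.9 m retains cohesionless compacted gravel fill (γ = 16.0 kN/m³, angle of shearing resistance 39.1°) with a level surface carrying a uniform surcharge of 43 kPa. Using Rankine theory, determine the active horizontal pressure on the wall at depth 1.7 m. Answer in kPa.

K_a = (1 − sin φ)/(1 + sin φ) = 0.2265.
σ_v = γz + q = 16.0 × 1.7 + 43 = 70.20 kPa.
σ_h = K_a σ_v = 0.2265 × 70.20 = 15.90 kPa.

15.9 kPa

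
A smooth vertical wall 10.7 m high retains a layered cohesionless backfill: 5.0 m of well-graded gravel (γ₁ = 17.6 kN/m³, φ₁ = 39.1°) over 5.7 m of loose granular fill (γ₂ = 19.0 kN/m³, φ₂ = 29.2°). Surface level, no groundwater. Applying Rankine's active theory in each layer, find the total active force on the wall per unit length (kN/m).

329 kN/m

K_a1 = tan²(45°−39.1°/2) = 0.2265; K_a2 = tan²(45°−29.2°/2) = 0.3442.
Layer 1: σ at base = K_a1 γ₁ h₁ = 19.93 kPa; P₁ = ½×19.93×5.0 = 49.83.
Layer 2: σ_v at top = γ₁h₁ = 88.00; σ_h top = K_a2×88.00 = 30.29; σ_h base = K_a2×(88.00+19.0×5.7) = 67.57.
P₂ = ½(30.29+67.57)×5.7 = 278.9. Total P_a = 49.83+278.9 = 328.7 kN/m.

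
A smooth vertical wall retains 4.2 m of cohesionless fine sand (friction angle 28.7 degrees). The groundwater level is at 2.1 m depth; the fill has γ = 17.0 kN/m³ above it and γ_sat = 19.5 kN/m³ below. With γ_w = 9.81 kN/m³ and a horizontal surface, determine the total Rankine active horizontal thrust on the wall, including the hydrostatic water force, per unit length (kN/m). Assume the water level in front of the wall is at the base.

K_a = tan²(45° − φ/2) = 0.3511.
γ' = 19.5 − 9.81 = 9.690 kN/m³. Depth below WT = 2.1 m.
σ'_h at WT = K_a γ d_w = 12.54 kPa; at base = 12.54 + K_a γ' × 2.1 = 19.68 kPa.
P₁ (0–2.1 m) = ½×12.54×2.1 = 13.16. P₂ (2.1–4.2 m) = ½(12.54+19.68)×2.1 = 33.83.
P_w = ½ γ_w h₂² = 0.5×9.81×2.1² = 21.63. Total = 13.16+33.83+21.63 = 68.62 kN/m.

68.6 kN/m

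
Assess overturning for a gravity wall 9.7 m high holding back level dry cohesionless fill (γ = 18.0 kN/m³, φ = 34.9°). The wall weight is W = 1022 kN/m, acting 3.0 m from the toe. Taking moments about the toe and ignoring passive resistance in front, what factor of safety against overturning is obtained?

K_a = tan²(45° − 34.9°/2) = 0.2721.
P_a = ½K_aγH² = 0.5×0.2721×18.0×9.7² = 230.5 kN/m, acting at H/3 = 3.233 m above the base.
Overturning moment M_o = P_a × H/3 = 230.5 × 3.233 = 745.1.
Resisting moment M_r = W × 3.0 = 1022 × 3.0 = 3066.
FS_overturning = M_r/M_o = 3066/745.1 = 4.115.

4.11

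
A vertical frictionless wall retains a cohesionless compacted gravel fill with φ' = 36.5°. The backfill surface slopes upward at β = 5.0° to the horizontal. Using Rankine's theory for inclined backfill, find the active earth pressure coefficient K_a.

0.256

K_a = cos β · (cos β − √(cos²β − cos²φ)) / (cos β + √(cos²β − cos²φ)).
cos β = 0.9962, cos φ = 0.8039, √(cos²β − cos²φ) = 0.5884.
K_a = 0.9962 × (0.9962 − 0.5884)/(0.9962 + 0.5884) = 0.2564.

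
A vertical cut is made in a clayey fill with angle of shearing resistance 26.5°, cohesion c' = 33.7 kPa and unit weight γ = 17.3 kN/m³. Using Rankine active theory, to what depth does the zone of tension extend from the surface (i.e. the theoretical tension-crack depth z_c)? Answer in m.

K_a = tan²(45° − 26.5°/2) = 0.3829; √K_a = 0.6188.
The active pressure is zero where K_a γ z = 2c√K_a, so z_c = 2c/(γ√K_a) = 2×33.7/(17.3×0.6188) = 6.296 m.

6.30 m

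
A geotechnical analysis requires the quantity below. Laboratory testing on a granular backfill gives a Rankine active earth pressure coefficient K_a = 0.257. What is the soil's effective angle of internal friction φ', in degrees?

K_a = tan²(45° − φ/2) ⇒ 45° − φ/2 = arctan(√0.257) = 26.88°.
φ = 2(45° − 26.88°) = 36.23°.

36.2°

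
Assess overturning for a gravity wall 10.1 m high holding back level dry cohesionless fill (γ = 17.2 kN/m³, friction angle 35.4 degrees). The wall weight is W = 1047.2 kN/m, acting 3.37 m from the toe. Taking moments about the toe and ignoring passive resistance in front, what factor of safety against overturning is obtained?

4.49

K_a = tan²(45° − 35.4°/2) = 0.2664.
P_a = ½K_aγH² = 0.5×0.2664×17.2×10.1² = 233.7 kN/m, acting at H/3 = 3.367 m above the base.
Overturning moment M_o = P_a × H/3 = 233.7 × 3.367 = 786.8.
Resisting moment M_r = W × 3.37 = 1047.2 × 3.37 = 3529.
FS_overturning = M_r/M_o = 3529/786.8 = 4.485.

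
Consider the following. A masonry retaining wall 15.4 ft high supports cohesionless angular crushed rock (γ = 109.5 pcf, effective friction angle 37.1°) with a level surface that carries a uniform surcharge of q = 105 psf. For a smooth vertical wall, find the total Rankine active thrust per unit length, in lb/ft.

K_a = tan²(45° − φ/2) = 0.2475.
Soil triangle: ½ K_a γ H² = 0.5×0.2475×109.5×15.4² = 3214 lb/ft.
Surcharge rectangle: K_a q H = 0.2475×105×15.4 = 400.2 lb/ft.
Total = 3214 + 400.2 = 3614 lb/ft.

3610 lb/ft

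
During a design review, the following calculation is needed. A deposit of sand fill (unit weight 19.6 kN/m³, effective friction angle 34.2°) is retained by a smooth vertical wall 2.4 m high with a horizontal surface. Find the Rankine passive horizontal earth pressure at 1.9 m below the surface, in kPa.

133 kPa

K_p = (1 + sin φ)/(1 − sin φ) = 3.567.
σ_h = K_p γ z = 3.567 × 19.6 × 1.9 = 132.8 kPa.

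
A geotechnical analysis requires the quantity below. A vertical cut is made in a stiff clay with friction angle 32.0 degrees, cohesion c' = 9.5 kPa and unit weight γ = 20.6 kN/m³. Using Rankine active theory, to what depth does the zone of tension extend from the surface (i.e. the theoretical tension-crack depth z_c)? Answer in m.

K_a = tan²(45° − 32.0°/2) = 0.3073; √K_a = 0.5543.
The active pressure is zero where K_a γ z = 2c√K_a, so z_c = 2c/(γ√K_a) = 2×9.5/(20.6×0.5543) = 1.664 m.

1.66 m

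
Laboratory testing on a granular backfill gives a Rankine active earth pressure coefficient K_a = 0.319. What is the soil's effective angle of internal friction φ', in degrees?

K_a = tan²(45° − φ/2) ⇒ 45° − φ/2 = arctan(√0.319) = 29.46°.
φ = 2(45° − 29.46°) = 31.08°.

31.1°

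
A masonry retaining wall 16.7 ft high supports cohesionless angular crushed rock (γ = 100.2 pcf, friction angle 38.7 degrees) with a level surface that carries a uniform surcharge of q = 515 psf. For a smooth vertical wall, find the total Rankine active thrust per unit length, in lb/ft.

K_a = tan²(45° − φ/2) = 0.2306.
Soil triangle: ½ K_a γ H² = 0.5×0.2306×100.2×16.7² = 3222 lb/ft.
Surcharge rectangle: K_a q H = 0.2306×515×16.7 = 1983 lb/ft.
Total = 3222 + 1983 = 5205 lb/ft.

5200 lb/ft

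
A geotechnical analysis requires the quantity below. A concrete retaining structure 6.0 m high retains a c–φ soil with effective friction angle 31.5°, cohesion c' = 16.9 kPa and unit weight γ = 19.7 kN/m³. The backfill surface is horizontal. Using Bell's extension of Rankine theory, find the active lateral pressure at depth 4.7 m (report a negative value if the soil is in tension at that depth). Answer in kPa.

10.1 kPa

K_a = (1 − sin φ)/(1 + sin φ) = 0.3136.
σ_a = K_a γ z − 2c√K_a = 0.3136×19.7×4.7 − 2×16.9×0.5600 = 10.11 kPa.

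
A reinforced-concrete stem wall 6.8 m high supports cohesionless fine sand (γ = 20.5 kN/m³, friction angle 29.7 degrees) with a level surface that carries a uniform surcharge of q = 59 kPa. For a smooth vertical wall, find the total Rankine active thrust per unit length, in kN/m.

K_a = tan²(45° − φ/2) = 0.3374.
Soil triangle: ½ K_a γ H² = 0.5×0.3374×20.5×6.8² = 159.9 kN/m.
Surcharge rectangle: K_a q H = 0.3374×59×6.8 = 135.4 kN/m.
Total = 159.9 + 135.4 = 295.3 kN/m.

295 kN/m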